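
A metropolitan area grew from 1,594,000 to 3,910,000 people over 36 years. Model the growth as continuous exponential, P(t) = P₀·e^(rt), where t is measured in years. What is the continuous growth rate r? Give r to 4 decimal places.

3910000 = 1594000 · e^(r·36)
e^(36r) = 3910000/1594000 = 2.45295
r = ln(2.45295) / 36 = 0.89729 / 36

r ≈ 0.0249 per year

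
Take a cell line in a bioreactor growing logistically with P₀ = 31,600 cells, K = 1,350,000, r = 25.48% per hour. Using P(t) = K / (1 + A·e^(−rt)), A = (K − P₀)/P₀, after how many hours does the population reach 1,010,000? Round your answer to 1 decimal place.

t ≈ 18.9 hours

A = (1350000 − 31600)/31600 = 41.72152
1010000 = 1350000/(1 + 41.72152·e^(−0.2548t)) → 1 + 41.72152·e^(−0.2548t) = 1.33663
e^(−0.2548t) = 0.008069 → t = ln(123.93745)/0.2548 = 4.81978/0.2548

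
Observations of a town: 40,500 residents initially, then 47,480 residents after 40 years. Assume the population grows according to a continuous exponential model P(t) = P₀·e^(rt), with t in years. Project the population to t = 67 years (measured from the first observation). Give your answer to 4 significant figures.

r = ln(47480/40500) / 40 ≈ 0.003975 per year
P(67) = 40500 · e^(0.003975·67) = 40500 · 1.30517 ≈ 52859.53

≈ 52,860 residents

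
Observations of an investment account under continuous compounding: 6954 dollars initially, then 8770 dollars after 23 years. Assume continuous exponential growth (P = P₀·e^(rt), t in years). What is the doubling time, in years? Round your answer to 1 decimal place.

doubling time ≈ 68.7 years

r = ln(8770/6954) / 23 = ln(1.26114) / 23 ≈ 0.010088 per year
doubling time = ln 2 / |r| = 0.69315 / 0.010088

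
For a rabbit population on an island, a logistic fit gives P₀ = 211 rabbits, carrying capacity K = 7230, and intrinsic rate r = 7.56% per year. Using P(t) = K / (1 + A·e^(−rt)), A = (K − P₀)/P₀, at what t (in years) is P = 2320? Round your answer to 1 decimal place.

A = (7230 − 211)/211 = 33.2654
2320 = 7230/(1 + 33.2654·e^(−0.0756t)) → 1 + 33.2654·e^(−0.0756t) = 3.11638
e^(−0.0756t) = 0.063621 → t = ln(15.71807)/0.0756 = 2.75481/0.0756

t ≈ 36.4 years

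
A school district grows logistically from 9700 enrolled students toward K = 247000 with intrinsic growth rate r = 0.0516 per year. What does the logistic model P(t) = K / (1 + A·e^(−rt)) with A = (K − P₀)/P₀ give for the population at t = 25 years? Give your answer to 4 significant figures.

A = (247000 − 9700)/9700 = 24.46392
P(25) = 247000 / (1 + 24.46392·e^(−0.0516·25)) = 247000 / (1 + 24.46392·0.275271)
= 247000 / 7.7342 ≈ 31936.07

≈ 31,940 enrolled students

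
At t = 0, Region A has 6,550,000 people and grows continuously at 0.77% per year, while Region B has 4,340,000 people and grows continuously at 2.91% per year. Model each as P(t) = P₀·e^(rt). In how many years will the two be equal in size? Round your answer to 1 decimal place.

6550000·e^(0.0077t) = 4340000·e^(0.0291t)
6550000/4340000 = e^((0.0291 − 0.0077)t) → ln(1.50922) = 0.0214·t
t = 0.41159 / 0.0214

t ≈ 19.2 years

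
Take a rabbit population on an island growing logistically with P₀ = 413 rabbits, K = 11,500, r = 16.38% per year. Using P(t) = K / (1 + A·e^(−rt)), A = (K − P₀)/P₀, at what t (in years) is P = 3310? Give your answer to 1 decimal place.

t ≈ 14.6 years

A = (11500 − 413)/413 = 26.84504
3310 = 11500/(1 + 26.84504·e^(−0.1638t)) → 1 + 26.84504·e^(−0.1638t) = 3.47432
e^(−0.1638t) = 0.09217 → t = ln(10.84946)/0.1638 = 2.38412/0.1638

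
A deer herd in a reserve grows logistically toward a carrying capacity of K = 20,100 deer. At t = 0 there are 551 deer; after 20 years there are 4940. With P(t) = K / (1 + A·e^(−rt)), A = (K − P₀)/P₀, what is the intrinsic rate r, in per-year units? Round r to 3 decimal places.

A = (20100 − 551)/551 = 35.47913
4940 = 20100/(1 + 35.47913·e^(−r·20)) → e^(−20r) = (4.06883 − 1)/35.47913 = 0.086497
r = −ln(0.086497)/20 = 2.44765/20

r ≈ 0.122 per year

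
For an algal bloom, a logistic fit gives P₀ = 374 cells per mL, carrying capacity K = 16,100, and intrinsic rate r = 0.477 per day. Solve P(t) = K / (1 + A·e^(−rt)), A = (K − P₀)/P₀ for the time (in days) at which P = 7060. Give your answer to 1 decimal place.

A = (16100 − 374)/374 = 42.04813
7060 = 16100/(1 + 42.04813·e^(−0.477t)) → 1 + 42.04813·e^(−0.477t) = 2.28045
e^(−0.477t) = 0.030452 → t = ln(32.83847)/0.477 = 3.4916/0.477

t ≈ 7.3 days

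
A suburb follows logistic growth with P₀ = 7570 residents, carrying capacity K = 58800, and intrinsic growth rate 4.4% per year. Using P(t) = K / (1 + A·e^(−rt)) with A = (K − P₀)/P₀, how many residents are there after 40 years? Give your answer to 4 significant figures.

A = (58800 − 7570)/7570 = 6.7675
P(40) = 58800 / (1 + 6.7675·e^(−0.044·40)) = 58800 / (1 + 6.7675·0.172045)
= 58800 / 2.16431 ≈ 27167.96

≈ 27,170 residents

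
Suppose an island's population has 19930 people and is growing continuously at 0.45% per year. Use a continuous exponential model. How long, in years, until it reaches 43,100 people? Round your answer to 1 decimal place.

43100 = 19930 · e^(0.0045·t)
t = ln(43100/19930) / 0.0045 = ln(2.16257) / 0.0045 = 0.7713 / 0.0045

t ≈ 171.4 years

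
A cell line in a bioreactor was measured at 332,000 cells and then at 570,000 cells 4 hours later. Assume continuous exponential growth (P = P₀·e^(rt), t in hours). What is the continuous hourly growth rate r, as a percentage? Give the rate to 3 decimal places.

570000 = 332000 · e^(r·4)
e^(4r) = 570000/332000 = 1.71687
r = ln(1.71687) / 4 = 0.5405 / 4

r ≈ 13.513% per hour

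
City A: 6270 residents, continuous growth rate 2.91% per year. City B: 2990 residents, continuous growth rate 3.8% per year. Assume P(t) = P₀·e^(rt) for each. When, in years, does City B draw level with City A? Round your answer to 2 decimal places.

6270·e^(0.0291t) = 2990·e^(0.038t)
6270/2990 = e^((0.038 − 0.0291)t) → ln(2.09699) = 0.0089·t
t = 0.7405 / 0.0089

t ≈ 83.20 years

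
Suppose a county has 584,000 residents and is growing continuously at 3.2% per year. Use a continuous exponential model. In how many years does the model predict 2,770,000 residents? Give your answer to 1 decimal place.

t ≈ 48.6 years

2770000 = 584000 · e^(0.032·t)
t = ln(2770000/584000) / 0.032 = ln(4.74315) / 0.032 = 1.5567 / 0.032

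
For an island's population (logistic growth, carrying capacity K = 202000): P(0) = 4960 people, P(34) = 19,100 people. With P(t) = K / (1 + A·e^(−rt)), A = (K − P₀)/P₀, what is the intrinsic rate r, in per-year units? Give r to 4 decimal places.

A = (202000 − 4960)/4960 = 39.72581
19100 = 202000/(1 + 39.72581·e^(−r·34)) → e^(−34r) = (10.57592 − 1)/39.72581 = 0.24105
r = −ln(0.24105)/34 = 1.42275/34

r ≈ 0.0418 per year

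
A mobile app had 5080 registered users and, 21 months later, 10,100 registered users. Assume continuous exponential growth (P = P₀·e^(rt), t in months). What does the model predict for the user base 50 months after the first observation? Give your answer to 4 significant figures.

≈ 26,090 registered users

r = ln(10100/5080) / 21 ≈ 0.032725 per month
P(50) = 5080 · e^(0.032725·50) = 5080 · 5.13586 ≈ 26090.19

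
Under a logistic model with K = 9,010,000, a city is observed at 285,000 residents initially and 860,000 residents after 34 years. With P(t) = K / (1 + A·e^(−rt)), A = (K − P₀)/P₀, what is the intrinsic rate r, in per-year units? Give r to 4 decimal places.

A = (9010000 − 285000)/285000 = 30.61404
860000 = 9010000/(1 + 30.61404·e^(−r·34)) → e^(−34r) = (10.47674 − 1)/30.61404 = 0.309556
r = −ln(0.309556)/34 = 1.17262/34

r ≈ 0.0345 per year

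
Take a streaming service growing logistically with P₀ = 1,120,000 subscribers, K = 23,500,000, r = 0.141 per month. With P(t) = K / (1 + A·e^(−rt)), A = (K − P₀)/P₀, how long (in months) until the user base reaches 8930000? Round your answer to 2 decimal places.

A = (23500000 − 1120000)/1120000 = 19.98214
8930000 = 23500000/(1 + 19.98214·e^(−0.141t)) → 1 + 19.98214·e^(−0.141t) = 2.63158
e^(−0.141t) = 0.081652 → t = ln(12.24712)/0.141 = 2.50529/0.141

t ≈ 17.77 months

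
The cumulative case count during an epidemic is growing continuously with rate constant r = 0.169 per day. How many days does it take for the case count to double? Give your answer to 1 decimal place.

doubling time = ln(2) / |r| = 0.69315 / 0.169

doubling time ≈ 4.1 days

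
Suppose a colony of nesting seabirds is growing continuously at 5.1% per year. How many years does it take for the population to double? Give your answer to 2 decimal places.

doubling time ≈ 13.59 years

doubling time = ln(2) / |r| = 0.69315 / 0.051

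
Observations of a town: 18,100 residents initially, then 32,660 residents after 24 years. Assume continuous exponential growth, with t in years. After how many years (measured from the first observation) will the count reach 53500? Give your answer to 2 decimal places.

r = ln(32660/18100) / 24 ≈ 0.024593 per year
t = ln(53500/18100) / r = 1.08377 / 0.024593 ≈ 44.068

t ≈ 44.07 years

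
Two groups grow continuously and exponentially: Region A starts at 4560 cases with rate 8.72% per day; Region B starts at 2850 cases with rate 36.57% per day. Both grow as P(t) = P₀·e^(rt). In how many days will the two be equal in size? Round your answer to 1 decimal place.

4560·e^(0.0872t) = 2850·e^(0.3657t)
4560/2850 = e^((0.3657 − 0.0872)t) → ln(1.6) = 0.2785·t
t = 0.47 / 0.2785

t ≈ 1.7 days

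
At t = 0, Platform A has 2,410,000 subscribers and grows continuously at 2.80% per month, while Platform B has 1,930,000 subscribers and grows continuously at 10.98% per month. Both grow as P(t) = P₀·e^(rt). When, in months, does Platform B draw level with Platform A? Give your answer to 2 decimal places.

2410000·e^(0.028t) = 1930000·e^(0.1098t)
2410000/1930000 = e^((0.1098 − 0.028)t) → ln(1.2487) = 0.0818·t
t = 0.22211 / 0.0818

t ≈ 2.72 months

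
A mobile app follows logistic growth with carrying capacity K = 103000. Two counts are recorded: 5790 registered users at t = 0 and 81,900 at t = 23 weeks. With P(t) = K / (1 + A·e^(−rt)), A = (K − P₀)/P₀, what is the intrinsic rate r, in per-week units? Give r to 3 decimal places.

r ≈ 0.182 per week

A = (103000 − 5790)/5790 = 16.78929
81900 = 103000/(1 + 16.78929·e^(−r·23)) → e^(−23r) = (1.25763 − 1)/16.78929 = 0.015345
r = −ln(0.015345)/23 = 4.17697/23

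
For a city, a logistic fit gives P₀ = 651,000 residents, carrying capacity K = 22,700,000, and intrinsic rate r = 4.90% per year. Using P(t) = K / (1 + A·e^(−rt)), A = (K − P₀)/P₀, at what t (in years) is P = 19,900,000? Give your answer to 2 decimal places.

t ≈ 111.91 years

A = (22700000 − 651000)/651000 = 33.86943
19900000 = 22700000/(1 + 33.86943·e^(−0.049t)) → 1 + 33.86943·e^(−0.049t) = 1.1407
e^(−0.049t) = 0.004154 → t = ln(240.71489)/0.049 = 5.48361/0.049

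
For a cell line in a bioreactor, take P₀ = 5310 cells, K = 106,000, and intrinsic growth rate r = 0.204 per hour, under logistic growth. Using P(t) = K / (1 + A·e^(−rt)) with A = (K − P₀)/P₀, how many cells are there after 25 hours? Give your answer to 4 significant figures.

≈ 95,020 cells

A = (106000 − 5310)/5310 = 18.96234
P(25) = 106000 / (1 + 18.96234·e^(−0.204·25)) = 106000 / (1 + 18.96234·0.006097)
= 106000 / 1.11561 ≈ 95015.41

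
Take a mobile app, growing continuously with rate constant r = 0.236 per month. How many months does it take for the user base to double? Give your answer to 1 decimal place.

doubling time ≈ 2.9 months

doubling time = ln(2) / |r| = 0.69315 / 0.236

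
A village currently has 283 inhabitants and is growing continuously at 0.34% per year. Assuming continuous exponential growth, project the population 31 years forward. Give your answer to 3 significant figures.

P(31) = 283 · e^(0.0034·31) = 283 · e^(0.1054)
= 283 · 1.11115 ≈ 314.46

≈ 314 inhabitants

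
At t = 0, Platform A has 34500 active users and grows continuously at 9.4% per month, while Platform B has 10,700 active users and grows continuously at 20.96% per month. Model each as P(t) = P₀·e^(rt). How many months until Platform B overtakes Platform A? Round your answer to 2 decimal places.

34500·e^(0.094t) = 10700·e^(0.2096t)
34500/10700 = e^((0.2096 − 0.094)t) → ln(3.2243) = 0.1156·t
t = 1.17072 / 0.1156

t ≈ 10.13 months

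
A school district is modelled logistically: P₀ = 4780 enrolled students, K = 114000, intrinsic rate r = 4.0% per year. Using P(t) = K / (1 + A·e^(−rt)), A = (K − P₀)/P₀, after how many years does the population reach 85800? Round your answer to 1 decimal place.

A = (114000 − 4780)/4780 = 22.84937
85800 = 114000/(1 + 22.84937·e^(−0.04t)) → 1 + 22.84937·e^(−0.04t) = 1.32867
e^(−0.04t) = 0.014384 → t = ln(69.52043)/0.04 = 4.24162/0.04

t ≈ 106.0 years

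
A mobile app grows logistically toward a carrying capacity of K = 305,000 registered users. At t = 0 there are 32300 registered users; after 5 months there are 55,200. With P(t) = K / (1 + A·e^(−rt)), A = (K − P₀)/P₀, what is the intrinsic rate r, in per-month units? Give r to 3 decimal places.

r ≈ 0.125 per month

A = (305000 − 32300)/32300 = 8.44272
55200 = 305000/(1 + 8.44272·e^(−r·5)) → e^(−5r) = (5.52536 − 1)/8.44272 = 0.536007
r = −ln(0.536007)/5 = 0.62361/5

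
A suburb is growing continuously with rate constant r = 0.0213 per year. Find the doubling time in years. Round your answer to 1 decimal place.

doubling time ≈ 32.5 years

doubling time = ln(2) / |r| = 0.69315 / 0.0213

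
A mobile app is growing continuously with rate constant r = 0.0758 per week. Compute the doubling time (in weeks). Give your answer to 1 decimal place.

doubling time ≈ 9.1 weeks

doubling time = ln(2) / |r| = 0.69315 / 0.0758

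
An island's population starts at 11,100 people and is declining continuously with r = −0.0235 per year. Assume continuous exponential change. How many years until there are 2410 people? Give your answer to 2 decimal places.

t ≈ 64.99 years

2410 = 11100 · e^(-0.0235·t)
t = ln(2410/11100) / -0.0235 = ln(0.21712) / -0.0235 = -1.52732 / -0.0235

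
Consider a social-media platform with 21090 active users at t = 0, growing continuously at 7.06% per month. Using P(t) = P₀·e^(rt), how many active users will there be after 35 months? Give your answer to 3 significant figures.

≈ 250,000 active users

P(35) = 21090 · e^(0.0706·35) = 21090 · e^(2.471)
= 21090 · 11.83428 ≈ 249584.86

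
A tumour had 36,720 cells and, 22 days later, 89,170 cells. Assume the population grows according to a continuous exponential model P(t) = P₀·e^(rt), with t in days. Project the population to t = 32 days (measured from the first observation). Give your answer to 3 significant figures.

r = ln(89170/36720) / 22 ≈ 0.040328 per day
P(32) = 36720 · e^(0.040328·32) = 36720 · 3.63463 ≈ 133463.48

≈ 133,000 cells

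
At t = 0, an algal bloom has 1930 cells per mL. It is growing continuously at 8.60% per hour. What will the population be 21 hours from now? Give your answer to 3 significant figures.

≈ 11,700 cells per mL

P(21) = 1930 · e^(0.086·21) = 1930 · e^(1.806)
= 1930 · 6.08605 ≈ 11746.09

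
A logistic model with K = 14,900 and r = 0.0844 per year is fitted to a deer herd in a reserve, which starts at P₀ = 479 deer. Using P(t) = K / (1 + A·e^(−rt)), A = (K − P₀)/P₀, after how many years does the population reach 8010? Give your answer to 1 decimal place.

A = (14900 − 479)/479 = 30.10647
8010 = 14900/(1 + 30.10647·e^(−0.0844t)) → 1 + 30.10647·e^(−0.0844t) = 1.86017
e^(−0.0844t) = 0.028571 → t = ln(35.00041)/0.0844 = 3.55536/0.0844

t ≈ 42.1 years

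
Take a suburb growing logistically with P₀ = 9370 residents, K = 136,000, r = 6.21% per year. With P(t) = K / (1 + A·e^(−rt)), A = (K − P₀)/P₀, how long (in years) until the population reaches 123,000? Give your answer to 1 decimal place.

t ≈ 78.1 years

A = (136000 − 9370)/9370 = 13.51441
123000 = 136000/(1 + 13.51441·e^(−0.0621t)) → 1 + 13.51441·e^(−0.0621t) = 1.10569
e^(−0.0621t) = 0.007821 → t = ln(127.86709)/0.0621 = 4.85099/0.0621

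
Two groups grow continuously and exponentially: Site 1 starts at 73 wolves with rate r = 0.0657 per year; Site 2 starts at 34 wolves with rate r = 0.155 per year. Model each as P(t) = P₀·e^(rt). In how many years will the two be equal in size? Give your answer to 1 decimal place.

73·e^(0.0657t) = 34·e^(0.155t)
73/34 = e^((0.155 − 0.0657)t) → ln(2.14706) = 0.0893·t
t = 0.7641 / 0.0893

t ≈ 8.6 years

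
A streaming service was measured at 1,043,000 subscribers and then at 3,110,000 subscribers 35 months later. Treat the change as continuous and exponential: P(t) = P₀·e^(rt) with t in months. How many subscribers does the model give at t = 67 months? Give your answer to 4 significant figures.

r = ln(3110000/1043000) / 35 ≈ 0.031215 per month
P(67) = 1043000 · e^(0.031215·67) = 1043000 · 8.09623 ≈ 8444366.83

≈ 8,444,000 subscribers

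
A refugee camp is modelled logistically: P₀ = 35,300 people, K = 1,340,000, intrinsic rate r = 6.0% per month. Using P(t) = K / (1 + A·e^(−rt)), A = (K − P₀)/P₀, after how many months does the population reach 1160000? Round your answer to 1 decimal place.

t ≈ 91.2 months

A = (1340000 − 35300)/35300 = 36.96034
1160000 = 1340000/(1 + 36.96034·e^(−0.06t)) → 1 + 36.96034·e^(−0.06t) = 1.15517
e^(−0.06t) = 0.004198 → t = ln(238.18886)/0.06 = 5.47306/0.06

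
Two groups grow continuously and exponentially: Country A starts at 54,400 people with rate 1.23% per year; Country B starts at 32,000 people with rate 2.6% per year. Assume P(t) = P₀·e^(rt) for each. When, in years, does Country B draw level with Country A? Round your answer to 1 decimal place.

t ≈ 38.7 years

54400·e^(0.0123t) = 32000·e^(0.026t)
54400/32000 = e^((0.026 − 0.0123)t) → ln(1.7) = 0.0137·t
t = 0.53063 / 0.0137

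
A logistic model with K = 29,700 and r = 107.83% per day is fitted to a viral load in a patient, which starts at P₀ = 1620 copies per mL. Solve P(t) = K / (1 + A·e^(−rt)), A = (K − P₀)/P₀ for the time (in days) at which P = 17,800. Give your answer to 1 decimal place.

A = (29700 − 1620)/1620 = 17.33333
17800 = 29700/(1 + 17.33333·e^(−1.0783t)) → 1 + 17.33333·e^(−1.0783t) = 1.66854
e^(−1.0783t) = 0.03857 → t = ln(25.92717)/1.0783 = 3.25529/1.0783

t ≈ 3.0 days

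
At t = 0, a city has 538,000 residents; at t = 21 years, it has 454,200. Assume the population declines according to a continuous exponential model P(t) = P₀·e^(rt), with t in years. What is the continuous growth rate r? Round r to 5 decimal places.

r ≈ -0.00806 per year

454200 = 538000 · e^(r·21)
e^(21r) = 454200/538000 = 0.84424
r = ln(0.84424) / 21 = -0.16932 / 21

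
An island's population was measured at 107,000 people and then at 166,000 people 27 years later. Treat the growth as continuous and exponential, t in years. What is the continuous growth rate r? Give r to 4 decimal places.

r ≈ 0.0163 per year

166000 = 107000 · e^(r·27)
e^(27r) = 166000/107000 = 1.5514
r = ln(1.5514) / 27 = 0.43916 / 27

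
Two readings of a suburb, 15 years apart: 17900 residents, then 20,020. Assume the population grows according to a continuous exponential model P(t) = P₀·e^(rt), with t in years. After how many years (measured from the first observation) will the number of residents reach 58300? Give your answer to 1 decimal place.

r = ln(20020/17900) / 15 ≈ 0.007462 per year
t = ln(58300/17900) / r = 1.1808 / 0.007462 ≈ 158.24

t ≈ 158.2 years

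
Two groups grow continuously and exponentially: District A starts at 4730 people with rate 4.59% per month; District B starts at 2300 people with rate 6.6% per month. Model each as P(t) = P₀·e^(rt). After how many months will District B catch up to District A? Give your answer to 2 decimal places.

4730·e^(0.0459t) = 2300·e^(0.066t)
4730/2300 = e^((0.066 − 0.0459)t) → ln(2.05652) = 0.0201·t
t = 0.72102 / 0.0201

t ≈ 35.87 months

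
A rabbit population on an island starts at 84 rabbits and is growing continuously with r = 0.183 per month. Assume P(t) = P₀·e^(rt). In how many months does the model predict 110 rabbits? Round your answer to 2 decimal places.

t ≈ 1.47 months

110 = 84 · e^(0.183·t)
t = ln(110/84) / 0.183 = ln(1.30952) / 0.183 = 0.26966 / 0.183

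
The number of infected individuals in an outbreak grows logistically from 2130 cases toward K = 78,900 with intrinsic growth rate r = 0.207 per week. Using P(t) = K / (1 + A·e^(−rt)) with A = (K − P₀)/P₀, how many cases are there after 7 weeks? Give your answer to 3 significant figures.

≈ 8,340 cases

A = (78900 − 2130)/2130 = 36.04225
P(7) = 78900 / (1 + 36.04225·e^(−0.207·7)) = 78900 / (1 + 36.04225·0.234805)
= 78900 / 9.4629 ≈ 8337.82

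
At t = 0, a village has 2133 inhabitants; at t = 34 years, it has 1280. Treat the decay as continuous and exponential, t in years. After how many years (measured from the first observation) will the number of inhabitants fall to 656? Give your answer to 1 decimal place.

t ≈ 78.5 years

r = ln(1280/2133) / 34 ≈ -0.01502 per year
t = ln(656/2133) / r = -1.17912 / -0.01502 ≈ 78.505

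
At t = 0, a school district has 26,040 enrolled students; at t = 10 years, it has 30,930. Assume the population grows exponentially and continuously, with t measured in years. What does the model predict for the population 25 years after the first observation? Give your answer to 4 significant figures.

≈ 40,040 enrolled students

r = ln(30930/26040) / 10 ≈ 0.017209 per year
P(25) = 26040 · e^(0.017209·25) = 26040 · 1.53761 ≈ 40039.47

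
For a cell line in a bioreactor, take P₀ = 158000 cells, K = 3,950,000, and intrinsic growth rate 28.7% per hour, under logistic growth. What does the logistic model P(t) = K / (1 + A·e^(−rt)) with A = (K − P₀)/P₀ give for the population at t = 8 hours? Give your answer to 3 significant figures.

≈ 1,160,000 cells

A = (3950000 − 158000)/158000 = 24
P(8) = 3950000 / (1 + 24·e^(−0.287·8)) = 3950000 / (1 + 24·0.100661)
= 3950000 / 3.41586 ≈ 1156371.8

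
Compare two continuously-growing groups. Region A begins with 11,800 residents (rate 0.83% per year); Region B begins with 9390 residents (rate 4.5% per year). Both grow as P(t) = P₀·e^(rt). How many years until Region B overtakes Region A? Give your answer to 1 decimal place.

11800·e^(0.0083t) = 9390·e^(0.045t)
11800/9390 = e^((0.045 − 0.0083)t) → ln(1.25666) = 0.0367·t
t = 0.22845 / 0.0367

t ≈ 6.2 years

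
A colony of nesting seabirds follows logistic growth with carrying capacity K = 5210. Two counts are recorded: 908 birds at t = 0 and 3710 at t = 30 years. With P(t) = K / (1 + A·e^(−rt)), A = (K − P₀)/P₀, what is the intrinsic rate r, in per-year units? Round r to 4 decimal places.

r ≈ 0.0820 per year

A = (5210 − 908)/908 = 4.73789
3710 = 5210/(1 + 4.73789·e^(−r·30)) → e^(−30r) = (1.40431 − 1)/4.73789 = 0.085336
r = −ln(0.085336)/30 = 2.46116/30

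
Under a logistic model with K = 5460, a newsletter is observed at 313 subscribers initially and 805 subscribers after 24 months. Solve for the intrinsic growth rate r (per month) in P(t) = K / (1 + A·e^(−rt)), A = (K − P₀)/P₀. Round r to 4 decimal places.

r ≈ 0.0435 per month

A = (5460 − 313)/313 = 16.44409
805 = 5460/(1 + 16.44409·e^(−r·24)) → e^(−24r) = (6.78261 − 1)/16.44409 = 0.351653
r = −ln(0.351653)/24 = 1.04511/24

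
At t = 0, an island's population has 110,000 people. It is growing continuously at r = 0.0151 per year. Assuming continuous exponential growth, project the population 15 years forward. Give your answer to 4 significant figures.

P(15) = 110000 · e^(0.0151·15) = 110000 · e^(0.2265)
= 110000 · 1.2542 ≈ 137962.29

≈ 138,000 people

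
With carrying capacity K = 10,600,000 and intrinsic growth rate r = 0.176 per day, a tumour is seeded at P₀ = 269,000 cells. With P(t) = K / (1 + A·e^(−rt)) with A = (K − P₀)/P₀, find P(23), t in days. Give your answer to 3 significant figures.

≈ 6,350,000 cells

A = (10600000 − 269000)/269000 = 38.4052
P(23) = 10600000 / (1 + 38.4052·e^(−0.176·23)) = 10600000 / (1 + 38.4052·0.017457)
= 10600000 / 1.67045 ≈ 6345597.71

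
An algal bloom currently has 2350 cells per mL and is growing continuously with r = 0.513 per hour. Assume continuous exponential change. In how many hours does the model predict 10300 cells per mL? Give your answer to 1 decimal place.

t ≈ 2.9 hours

10300 = 2350 · e^(0.513·t)
t = ln(10300/2350) / 0.513 = ln(4.38298) / 0.513 = 1.47773 / 0.513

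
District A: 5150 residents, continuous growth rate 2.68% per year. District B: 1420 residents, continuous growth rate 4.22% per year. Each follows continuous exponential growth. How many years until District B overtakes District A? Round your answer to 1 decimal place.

t ≈ 83.7 years

5150·e^(0.0268t) = 1420·e^(0.0422t)
5150/1420 = e^((0.0422 − 0.0268)t) → ln(3.62676) = 0.0154·t
t = 1.28834 / 0.0154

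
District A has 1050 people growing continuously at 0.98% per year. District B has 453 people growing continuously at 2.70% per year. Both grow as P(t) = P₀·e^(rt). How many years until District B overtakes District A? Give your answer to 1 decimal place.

1050·e^(0.0098t) = 453·e^(0.027t)
1050/453 = e^((0.027 − 0.0098)t) → ln(2.31788) = 0.0172·t
t = 0.84065 / 0.0172

t ≈ 48.9 years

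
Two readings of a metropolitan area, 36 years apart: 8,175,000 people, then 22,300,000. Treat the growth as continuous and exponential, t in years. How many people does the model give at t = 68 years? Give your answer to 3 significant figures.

r = ln(22300000/8175000) / 36 ≈ 0.027875 per year
P(68) = 8175000 · e^(0.027875·68) = 8175000 · 6.65595 ≈ 54412395.03

≈ 54,400,000 people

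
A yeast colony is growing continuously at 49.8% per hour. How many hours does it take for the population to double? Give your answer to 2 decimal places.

doubling time = ln(2) / |r| = 0.69315 / 0.498

doubling time ≈ 1.39 hours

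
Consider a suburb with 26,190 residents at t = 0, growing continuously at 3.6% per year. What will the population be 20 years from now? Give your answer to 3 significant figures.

≈ 53,800 residents

P(20) = 26190 · e^(0.036·20) = 26190 · e^(0.72)
= 26190 · 2.05443 ≈ 53805.61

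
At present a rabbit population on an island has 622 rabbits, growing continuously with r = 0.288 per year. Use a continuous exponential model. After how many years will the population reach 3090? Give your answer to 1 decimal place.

t ≈ 5.6 years

3090 = 622 · e^(0.288·t)
t = ln(3090/622) / 0.288 = ln(4.96785) / 0.288 = 1.60299 / 0.288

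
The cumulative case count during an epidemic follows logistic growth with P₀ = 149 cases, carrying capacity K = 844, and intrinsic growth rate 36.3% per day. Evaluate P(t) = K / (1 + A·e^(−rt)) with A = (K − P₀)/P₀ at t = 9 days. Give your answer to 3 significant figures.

A = (844 − 149)/149 = 4.66443
P(9) = 844 / (1 + 4.66443·e^(−0.363·9)) = 844 / (1 + 4.66443·0.038121)
= 844 / 1.17781 ≈ 716.58

≈ 717 cases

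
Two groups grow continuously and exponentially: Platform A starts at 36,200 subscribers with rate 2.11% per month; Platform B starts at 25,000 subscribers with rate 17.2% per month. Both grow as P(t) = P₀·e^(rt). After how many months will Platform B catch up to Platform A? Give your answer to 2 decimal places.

t ≈ 2.45 months

36200·e^(0.0211t) = 25000·e^(0.172t)
36200/25000 = e^((0.172 − 0.0211)t) → ln(1.448) = 0.1509·t
t = 0.37018 / 0.1509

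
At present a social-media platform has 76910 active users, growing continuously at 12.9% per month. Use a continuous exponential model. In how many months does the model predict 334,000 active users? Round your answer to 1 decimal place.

t ≈ 11.4 months

334000 = 76910 · e^(0.129·t)
t = ln(334000/76910) / 0.129 = ln(4.34274) / 0.129 = 1.46851 / 0.129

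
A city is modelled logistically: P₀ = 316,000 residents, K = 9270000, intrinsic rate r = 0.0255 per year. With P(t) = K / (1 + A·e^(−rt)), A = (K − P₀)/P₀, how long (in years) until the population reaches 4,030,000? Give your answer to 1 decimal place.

A = (9270000 − 316000)/316000 = 28.33544
4030000 = 9270000/(1 + 28.33544·e^(−0.0255t)) → 1 + 28.33544·e^(−0.0255t) = 2.30025
e^(−0.0255t) = 0.045888 → t = ln(21.79234)/0.0255 = 3.08156/0.0255

t ≈ 120.8 years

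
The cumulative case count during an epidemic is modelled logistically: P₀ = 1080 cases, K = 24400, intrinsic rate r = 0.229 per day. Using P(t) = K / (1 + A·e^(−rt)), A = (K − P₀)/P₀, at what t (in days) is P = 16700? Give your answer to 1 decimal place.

A = (24400 − 1080)/1080 = 21.59259
16700 = 24400/(1 + 21.59259·e^(−0.229t)) → 1 + 21.59259·e^(−0.229t) = 1.46108
e^(−0.229t) = 0.021354 → t = ln(46.83069)/0.229 = 3.84654/0.229

t ≈ 16.8 days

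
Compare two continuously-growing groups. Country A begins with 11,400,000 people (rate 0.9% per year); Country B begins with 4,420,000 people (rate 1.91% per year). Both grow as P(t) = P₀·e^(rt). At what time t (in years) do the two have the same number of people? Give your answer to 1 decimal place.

11400000·e^(0.009t) = 4420000·e^(0.0191t)
11400000/4420000 = e^((0.0191 − 0.009)t) → ln(2.57919) = 0.0101·t
t = 0.94747 / 0.0101

t ≈ 93.8 years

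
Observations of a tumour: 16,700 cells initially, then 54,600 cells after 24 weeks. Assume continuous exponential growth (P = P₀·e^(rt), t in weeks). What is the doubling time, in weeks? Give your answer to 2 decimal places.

doubling time ≈ 14.04 weeks

r = ln(54600/16700) / 24 = ln(3.26946) / 24 ≈ 0.049359 per week
doubling time = ln 2 / |r| = 0.69315 / 0.049359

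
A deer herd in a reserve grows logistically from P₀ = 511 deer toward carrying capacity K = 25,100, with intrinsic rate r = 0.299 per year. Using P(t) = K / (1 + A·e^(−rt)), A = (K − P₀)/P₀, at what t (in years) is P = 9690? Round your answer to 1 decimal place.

t ≈ 11.4 years

A = (25100 − 511)/511 = 48.11937
9690 = 25100/(1 + 48.11937·e^(−0.299t)) → 1 + 48.11937·e^(−0.299t) = 2.5903
e^(−0.299t) = 0.033049 → t = ln(30.25806)/0.299 = 3.40976/0.299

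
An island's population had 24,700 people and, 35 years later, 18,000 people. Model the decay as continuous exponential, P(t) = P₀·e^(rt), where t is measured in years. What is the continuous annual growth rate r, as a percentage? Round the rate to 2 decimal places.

18000 = 24700 · e^(r·35)
e^(35r) = 18000/24700 = 0.72874
r = ln(0.72874) / 35 = -0.31643 / 35

r ≈ -0.90% per year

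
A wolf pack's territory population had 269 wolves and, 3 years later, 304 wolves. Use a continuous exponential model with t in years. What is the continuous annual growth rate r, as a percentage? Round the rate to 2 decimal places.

r ≈ 4.08% per year

304 = 269 · e^(r·3)
e^(3r) = 304/269 = 1.13011
r = ln(1.13011) / 3 = 0.12232 / 3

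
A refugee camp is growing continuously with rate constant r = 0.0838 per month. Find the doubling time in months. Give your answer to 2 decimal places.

doubling time ≈ 8.27 months

doubling time = ln(2) / |r| = 0.69315 / 0.0838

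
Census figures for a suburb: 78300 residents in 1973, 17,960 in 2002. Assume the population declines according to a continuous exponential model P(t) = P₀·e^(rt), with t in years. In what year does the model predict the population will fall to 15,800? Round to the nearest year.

r = ln(17960/78300) / 29 = -1.4724/29 ≈ -0.050772 per year
t = ln(15800/78300) / r = -1.60054/-0.050772 ≈ 31.52 years after 1973

year 2005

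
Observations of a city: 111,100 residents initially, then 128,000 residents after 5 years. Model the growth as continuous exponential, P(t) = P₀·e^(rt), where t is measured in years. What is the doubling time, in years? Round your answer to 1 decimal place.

r = ln(128000/111100) / 5 = ln(1.15212) / 5 ≈ 0.02832 per year
doubling time = ln 2 / |r| = 0.69315 / 0.02832

doubling time ≈ 24.5 years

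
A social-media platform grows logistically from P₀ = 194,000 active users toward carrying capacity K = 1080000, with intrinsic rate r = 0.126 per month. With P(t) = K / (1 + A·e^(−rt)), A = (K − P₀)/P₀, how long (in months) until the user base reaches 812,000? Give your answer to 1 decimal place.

A = (1080000 − 194000)/194000 = 4.56701
812000 = 1080000/(1 + 4.56701·e^(−0.126t)) → 1 + 4.56701·e^(−0.126t) = 1.33005
e^(−0.126t) = 0.072268 → t = ln(13.83736)/0.126 = 2.62737/0.126

t ≈ 20.9 months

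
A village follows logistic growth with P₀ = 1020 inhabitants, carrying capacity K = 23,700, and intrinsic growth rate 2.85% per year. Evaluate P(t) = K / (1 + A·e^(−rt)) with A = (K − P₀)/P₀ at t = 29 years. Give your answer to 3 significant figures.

A = (23700 − 1020)/1020 = 22.23529
P(29) = 23700 / (1 + 22.23529·e^(−0.0285·29)) = 23700 / (1 + 22.23529·0.437578)
= 23700 / 10.72968 ≈ 2208.83

≈ 2,210 inhabitants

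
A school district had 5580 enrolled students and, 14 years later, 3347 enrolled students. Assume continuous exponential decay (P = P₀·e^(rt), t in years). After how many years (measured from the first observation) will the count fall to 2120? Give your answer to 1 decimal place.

r = ln(3347/5580) / 14 ≈ -0.036509 per year
t = ln(2120/5580) / r = -0.96777 / -0.036509 ≈ 26.508

t ≈ 26.5 years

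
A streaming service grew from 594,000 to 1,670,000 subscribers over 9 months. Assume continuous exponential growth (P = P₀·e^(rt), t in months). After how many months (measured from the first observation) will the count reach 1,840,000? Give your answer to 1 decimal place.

t ≈ 9.8 months

r = ln(1670000/594000) / 9 ≈ 0.114856 per month
t = ln(1840000/594000) / r = 1.13064 / 0.114856 ≈ 9.844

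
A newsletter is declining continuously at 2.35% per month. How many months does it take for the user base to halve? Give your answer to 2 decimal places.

half-life ≈ 29.50 months

half-life = ln(2) / |r| = 0.69315 / 0.0235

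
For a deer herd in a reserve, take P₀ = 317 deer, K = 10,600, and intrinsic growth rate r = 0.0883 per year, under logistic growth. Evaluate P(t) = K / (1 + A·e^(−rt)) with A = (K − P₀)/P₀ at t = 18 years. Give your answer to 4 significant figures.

≈ 1,391 deer

A = (10600 − 317)/317 = 32.43849
P(18) = 10600 / (1 + 32.43849·e^(−0.0883·18)) = 10600 / (1 + 32.43849·0.204048)
= 10600 / 7.61901 ≈ 1391.26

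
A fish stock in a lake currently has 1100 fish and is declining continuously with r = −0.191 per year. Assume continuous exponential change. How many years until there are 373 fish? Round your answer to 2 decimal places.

373 = 1100 · e^(-0.191·t)
t = ln(373/1100) / -0.191 = ln(0.33909) / -0.191 = -1.08149 / -0.191

t ≈ 5.66 years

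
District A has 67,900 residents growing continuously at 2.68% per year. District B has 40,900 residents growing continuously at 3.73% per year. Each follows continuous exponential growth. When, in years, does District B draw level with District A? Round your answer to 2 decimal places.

t ≈ 48.28 years

67900·e^(0.0268t) = 40900·e^(0.0373t)
67900/40900 = e^((0.0373 − 0.0268)t) → ln(1.66015) = 0.0105·t
t = 0.50691 / 0.0105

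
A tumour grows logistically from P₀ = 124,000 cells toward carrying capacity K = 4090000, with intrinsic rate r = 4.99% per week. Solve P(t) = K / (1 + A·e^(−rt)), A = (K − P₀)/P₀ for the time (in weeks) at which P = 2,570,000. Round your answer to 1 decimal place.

t ≈ 80.0 weeks

A = (4090000 − 124000)/124000 = 31.98387
2570000 = 4090000/(1 + 31.98387·e^(−0.0499t)) → 1 + 31.98387·e^(−0.0499t) = 1.59144
e^(−0.0499t) = 0.018492 → t = ln(54.07799)/0.0499 = 3.99043/0.0499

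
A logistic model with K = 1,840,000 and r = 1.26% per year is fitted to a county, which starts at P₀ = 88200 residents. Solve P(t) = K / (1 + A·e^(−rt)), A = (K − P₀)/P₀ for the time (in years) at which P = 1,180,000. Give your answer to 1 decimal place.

t ≈ 283.3 years

A = (1840000 − 88200)/88200 = 19.86168
1180000 = 1840000/(1 + 19.86168·e^(−0.0126t)) → 1 + 19.86168·e^(−0.0126t) = 1.55932
e^(−0.0126t) = 0.028161 → t = ln(35.51027)/0.0126 = 3.56982/0.0126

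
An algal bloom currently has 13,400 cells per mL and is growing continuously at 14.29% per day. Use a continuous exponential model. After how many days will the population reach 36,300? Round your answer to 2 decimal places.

t ≈ 6.97 days

36300 = 13400 · e^(0.1429·t)
t = ln(36300/13400) / 0.1429 = ln(2.70896) / 0.1429 = 0.99656 / 0.1429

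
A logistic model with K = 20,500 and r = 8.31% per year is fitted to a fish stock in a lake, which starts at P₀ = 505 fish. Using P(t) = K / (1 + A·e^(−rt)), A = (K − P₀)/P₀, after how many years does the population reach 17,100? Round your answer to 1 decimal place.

t ≈ 63.7 years

A = (20500 − 505)/505 = 39.59406
17100 = 20500/(1 + 39.59406·e^(−0.0831t)) → 1 + 39.59406·e^(−0.0831t) = 1.19883
e^(−0.0831t) = 0.005022 → t = ln(199.13483)/0.0831 = 5.29398/0.0831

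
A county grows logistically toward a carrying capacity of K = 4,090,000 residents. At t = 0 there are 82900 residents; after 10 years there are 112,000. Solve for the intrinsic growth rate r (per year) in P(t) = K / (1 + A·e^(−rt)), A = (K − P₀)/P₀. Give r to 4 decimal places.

A = (4090000 − 82900)/82900 = 48.33655
112000 = 4090000/(1 + 48.33655·e^(−r·10)) → e^(−10r) = (36.51786 − 1)/48.33655 = 0.734803
r = −ln(0.734803)/10 = 0.30815/10

r ≈ 0.0308 per year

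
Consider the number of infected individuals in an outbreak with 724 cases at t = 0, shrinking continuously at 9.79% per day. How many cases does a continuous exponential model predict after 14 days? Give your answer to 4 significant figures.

P(14) = 724 · e^(-0.0979·14) = 724 · e^(-1.3706)
= 724 · 0.25395 ≈ 183.86

≈ 183.9 cases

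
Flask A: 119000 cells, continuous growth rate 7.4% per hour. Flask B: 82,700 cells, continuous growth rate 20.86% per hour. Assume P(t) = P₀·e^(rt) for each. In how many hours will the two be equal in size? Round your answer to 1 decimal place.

119000·e^(0.074t) = 82700·e^(0.2086t)
119000/82700 = e^((0.2086 − 0.074)t) → ln(1.43894) = 0.1346·t
t = 0.3639 / 0.1346

t ≈ 2.7 hours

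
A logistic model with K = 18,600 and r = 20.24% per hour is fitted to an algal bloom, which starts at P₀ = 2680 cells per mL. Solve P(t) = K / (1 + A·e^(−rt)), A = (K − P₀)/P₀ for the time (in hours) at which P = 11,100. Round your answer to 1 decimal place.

A = (18600 − 2680)/2680 = 5.9403
11100 = 18600/(1 + 5.9403·e^(−0.2024t)) → 1 + 5.9403·e^(−0.2024t) = 1.67568
e^(−0.2024t) = 0.113744 → t = ln(8.79164)/0.2024 = 2.1738/0.2024

t ≈ 10.7 hours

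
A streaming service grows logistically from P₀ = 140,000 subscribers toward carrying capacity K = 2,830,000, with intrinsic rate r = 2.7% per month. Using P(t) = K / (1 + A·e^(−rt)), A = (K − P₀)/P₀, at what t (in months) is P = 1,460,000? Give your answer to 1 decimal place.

t ≈ 111.8 months

A = (2830000 − 140000)/140000 = 19.21429
1460000 = 2830000/(1 + 19.21429·e^(−0.027t)) → 1 + 19.21429·e^(−0.027t) = 1.93836
e^(−0.027t) = 0.048836 → t = ln(20.47654)/0.027 = 3.01928/0.027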